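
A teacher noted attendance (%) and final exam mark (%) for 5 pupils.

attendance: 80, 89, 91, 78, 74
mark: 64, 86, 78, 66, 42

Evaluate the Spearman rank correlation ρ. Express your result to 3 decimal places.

Rank attendance: 3, 4, 5, 2, 1
Rank mark: 2, 5, 4, 3, 1
d = rank(attendance) − rank(mark): 1, -1, 1, -1, 0; Σd² = 4
ρ = 1 − 6Σd² / [n(n²−1)] = 1 − 6×4 / (5×24) = 1 − 24/120 ≈ 0.800

0.800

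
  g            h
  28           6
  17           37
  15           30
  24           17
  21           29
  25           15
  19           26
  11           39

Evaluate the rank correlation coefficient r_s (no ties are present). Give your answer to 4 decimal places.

-0.9524

Rank g: 8, 3, 2, 6, 5, 7, 4, 1
Rank h: 1, 7, 6, 3, 5, 2, 4, 8
d = rank(g) − rank(h): 7, -4, -4, 3, 0, 5, 0, -7; Σd² = 164
ρ = 1 − 6Σd² / [n(n²−1)] = 1 − 6×164 / (8×63) = 1 − 984/504 ≈ -0.9524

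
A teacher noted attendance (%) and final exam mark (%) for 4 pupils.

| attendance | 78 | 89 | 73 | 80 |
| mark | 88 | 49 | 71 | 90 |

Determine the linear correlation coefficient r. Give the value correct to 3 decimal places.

n = 4, Σx = 320, Σy = 298, Σx² = 25734, Σy² = 23286, Σxy = 23608
nΣxy − ΣxΣy = 94432 − 95360 = -928
nΣx² − (Σx)² = 102936 − 102400 = 536; nΣy² − (Σy)² = 93144 − 88804 = 4340
r = -928 / √(536 × 4340) = -928 / 1525.2016 ≈ -0.608

-0.608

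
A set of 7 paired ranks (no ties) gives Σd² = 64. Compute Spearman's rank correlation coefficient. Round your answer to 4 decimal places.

-0.1429

ρ = 1 − 6Σd² / [n(n²−1)] = 1 − 6×64 / (7×48)
  = 1 − 384/336 = 1 − 1.14286 ≈ -0.1429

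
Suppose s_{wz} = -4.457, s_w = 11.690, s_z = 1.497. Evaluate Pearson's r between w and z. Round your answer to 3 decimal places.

-0.255

r = Cov(w,z) / (s_w · s_z) = -4.457 / (11.690 × 1.497)
  = -4.457 / 17.4999 ≈ -0.255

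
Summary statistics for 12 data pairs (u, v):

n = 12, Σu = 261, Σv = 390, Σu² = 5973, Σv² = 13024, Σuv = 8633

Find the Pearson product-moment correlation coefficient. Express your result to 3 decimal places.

r = (nΣuv − ΣuΣv) / √[(nΣu² − (Σu)²)(nΣv² − (Σv)²)]
Numerator: 12×8633 − 261×390 = 1806
Denominator: √[(71676 − 68121)(156288 − 152100)] = √[3555 × 4188] = 3858.5412
r = 1806 / 3858.5412 ≈ 0.468

0.468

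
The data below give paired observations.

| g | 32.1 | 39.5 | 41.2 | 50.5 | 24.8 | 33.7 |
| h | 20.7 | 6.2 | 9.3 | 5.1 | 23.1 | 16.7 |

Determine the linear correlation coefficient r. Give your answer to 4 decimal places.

-0.9196

n = 6, Σg = 221.8, Σh = 81.1, Σg² = 8589.08, Σh² = 1391.93, Σgh = 2685.75
nΣgh − ΣgΣh = 16114.5 − 17987.98 = -1873.48
nΣg² − (Σg)² = 51534.48 − 49195.24 = 2339.24; nΣh² − (Σh)² = 8351.58 − 6577.21 = 1774.37
r = -1873.48 / √(2339.24 × 1774.37) = -1873.48 / 2037.3211 ≈ -0.9196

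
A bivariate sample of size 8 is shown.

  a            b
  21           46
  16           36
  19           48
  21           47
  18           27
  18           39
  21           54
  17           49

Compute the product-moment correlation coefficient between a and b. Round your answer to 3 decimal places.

n = 8, Σa = 151, Σb = 346, Σa² = 2877, Σb² = 15492, Σab = 6596
nΣab − ΣaΣb = 52768 − 52246 = 522
nΣa² − (Σa)² = 23016 − 22801 = 215; nΣb² − (Σb)² = 123936 − 119716 = 4220
r = 522 / √(215 × 4220) = 522 / 952.5230 ≈ 0.548

0.548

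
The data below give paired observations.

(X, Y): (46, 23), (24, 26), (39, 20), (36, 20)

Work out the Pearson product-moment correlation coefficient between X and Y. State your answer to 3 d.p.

-0.559

n = 4, ΣX = 145, ΣY = 89, ΣX² = 5509, ΣY² = 2005, ΣXY = 3182
nΣXY − ΣXΣY = 12728 − 12905 = -177
nΣX² − (ΣX)² = 22036 − 21025 = 1011; nΣY² − (ΣY)² = 8020 − 7921 = 99
r = -177 / √(1011 × 99) = -177 / 316.3685 ≈ -0.559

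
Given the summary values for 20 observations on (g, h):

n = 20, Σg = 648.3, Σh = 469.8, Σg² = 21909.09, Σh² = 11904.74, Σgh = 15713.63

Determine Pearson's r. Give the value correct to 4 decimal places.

0.5501

r = (nΣgh − ΣgΣh) / √[(nΣg² − (Σg)²)(nΣh² − (Σh)²)]
Numerator: 20×15713.63 − 648.3×469.8 = 9701.26
Denominator: √[(438181.8 − 420292.89)(238094.8 − 220712.04)] = √[17888.91 × 17382.76] = 17634.0191
r = 9701.26 / 17634.0191 ≈ 0.5501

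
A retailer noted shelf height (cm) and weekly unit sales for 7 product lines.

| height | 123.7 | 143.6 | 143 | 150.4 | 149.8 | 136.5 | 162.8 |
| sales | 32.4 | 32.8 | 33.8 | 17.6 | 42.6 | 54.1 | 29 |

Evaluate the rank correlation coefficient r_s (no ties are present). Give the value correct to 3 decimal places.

Rank height: 1, 4, 3, 6, 5, 2, 7
Rank sales: 3, 4, 5, 1, 6, 7, 2
d = rank(height) − rank(sales): -2, 0, -2, 5, -1, -5, 5; Σd² = 84
ρ = 1 − 6Σd² / [n(n²−1)] = 1 − 6×84 / (7×48) = 1 − 504/336 ≈ -0.500

-0.500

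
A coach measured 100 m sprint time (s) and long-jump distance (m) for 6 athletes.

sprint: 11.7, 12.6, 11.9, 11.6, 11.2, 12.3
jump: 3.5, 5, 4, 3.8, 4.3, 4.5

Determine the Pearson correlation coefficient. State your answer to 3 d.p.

n = 6, Σx = 71.3, Σy = 25.1, Σx² = 848.55, Σy² = 106.43, Σxy = 299.14
nΣxy − ΣxΣy = 1794.84 − 1789.63 = 5.21
nΣx² − (Σx)² = 5091.3 − 5083.69 = 7.61; nΣy² − (Σy)² = 638.58 − 630.01 = 8.57
r = 5.21 / √(7.61 × 8.57) = 5.21 / 8.0757 ≈ 0.645

0.645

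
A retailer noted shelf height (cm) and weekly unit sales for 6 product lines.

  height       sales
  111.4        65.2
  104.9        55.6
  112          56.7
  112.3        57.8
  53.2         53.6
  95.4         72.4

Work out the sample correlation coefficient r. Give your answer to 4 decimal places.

n = 6, Σx = 589.2, Σy = 361.3, Σx² = 60500.66, Σy² = 22012.85, Σxy = 35695.54
nΣxy − ΣxΣy = 214173.24 − 212877.96 = 1295.28
nΣx² − (Σx)² = 363003.96 − 347156.64 = 15847.32; nΣy² − (Σy)² = 132077.1 − 130537.69 = 1539.41
r = 1295.28 / √(15847.32 × 1539.41) = 1295.28 / 4939.1824 ≈ 0.2622

0.2622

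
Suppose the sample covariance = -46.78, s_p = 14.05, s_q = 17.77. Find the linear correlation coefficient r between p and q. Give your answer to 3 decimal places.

r = Cov(p,q) / (s_p · s_q) = -46.78 / (14.05 × 17.77)
  = -46.78 / 249.6685 ≈ -0.187

-0.187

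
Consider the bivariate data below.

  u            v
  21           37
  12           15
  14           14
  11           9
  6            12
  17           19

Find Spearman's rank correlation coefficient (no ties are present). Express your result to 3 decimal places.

Rank u: 6, 3, 4, 2, 1, 5
Rank v: 6, 4, 3, 1, 2, 5
d = rank(u) − rank(v): 0, -1, 1, 1, -1, 0; Σd² = 4
ρ = 1 − 6Σd² / [n(n²−1)] = 1 − 6×4 / (6×35) = 1 − 24/210 ≈ 0.886

0.886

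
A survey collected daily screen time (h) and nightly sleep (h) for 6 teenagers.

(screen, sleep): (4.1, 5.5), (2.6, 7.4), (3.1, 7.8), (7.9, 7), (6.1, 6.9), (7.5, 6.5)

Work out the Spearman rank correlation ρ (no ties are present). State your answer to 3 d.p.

-0.429

Rank screen: 3, 1, 2, 6, 4, 5
Rank sleep: 1, 5, 6, 4, 3, 2
d = rank(screen) − rank(sleep): 2, -4, -4, 2, 1, 3; Σd² = 50
ρ = 1 − 6Σd² / [n(n²−1)] = 1 − 6×50 / (6×35) = 1 − 300/210 ≈ -0.429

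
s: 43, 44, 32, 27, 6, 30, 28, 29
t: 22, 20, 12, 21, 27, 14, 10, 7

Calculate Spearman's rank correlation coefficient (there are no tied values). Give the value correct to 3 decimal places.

Rank s: 7, 8, 6, 2, 1, 5, 3, 4
Rank t: 7, 5, 3, 6, 8, 4, 2, 1
d = rank(s) − rank(t): 0, 3, 3, -4, -7, 1, 1, 3; Σd² = 94
ρ = 1 − 6Σd² / [n(n²−1)] = 1 − 6×94 / (8×63) = 1 − 564/504 ≈ -0.119

-0.119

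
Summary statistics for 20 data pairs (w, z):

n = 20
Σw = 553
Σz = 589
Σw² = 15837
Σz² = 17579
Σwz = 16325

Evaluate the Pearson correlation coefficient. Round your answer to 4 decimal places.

0.1097

r = (nΣwz − ΣwΣz) / √[(nΣw² − (Σw)²)(nΣz² − (Σz)²)]
Numerator: 20×16325 − 553×589 = 783
Denominator: √[(316740 − 305809)(351580 − 346921)] = √[10931 × 4659] = 7136.3526
r = 783 / 7136.3526 ≈ 0.1097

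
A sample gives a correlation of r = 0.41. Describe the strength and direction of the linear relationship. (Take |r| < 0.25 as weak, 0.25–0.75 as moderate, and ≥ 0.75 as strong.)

r = 0.41 > 0 so the relationship is positive.
|r| = 0.41, which falls in the moderate range.

moderate positive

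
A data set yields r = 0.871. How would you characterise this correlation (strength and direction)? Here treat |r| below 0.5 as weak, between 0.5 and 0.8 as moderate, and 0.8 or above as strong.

strong positive

r = 0.871 > 0 so the relationship is positive.
|r| = 0.871, which falls in the strong range.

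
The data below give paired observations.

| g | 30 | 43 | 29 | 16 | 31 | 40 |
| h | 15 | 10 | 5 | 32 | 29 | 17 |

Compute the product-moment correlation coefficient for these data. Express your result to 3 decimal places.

-0.568

n = 6, Σg = 189, Σh = 108, Σg² = 6407, Σh² = 2504, Σgh = 3116
nΣgh − ΣgΣh = 18696 − 20412 = -1716
nΣg² − (Σg)² = 38442 − 35721 = 2721; nΣh² − (Σh)² = 15024 − 11664 = 3360
r = -1716 / √(2721 × 3360) = -1716 / 3023.6666 ≈ -0.568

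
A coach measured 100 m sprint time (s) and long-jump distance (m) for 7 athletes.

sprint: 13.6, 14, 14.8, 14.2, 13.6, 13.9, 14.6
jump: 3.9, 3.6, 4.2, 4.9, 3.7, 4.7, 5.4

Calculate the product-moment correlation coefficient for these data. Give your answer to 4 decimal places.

n = 7, Σx = 98.7, Σy = 30.4, Σx² = 1392.97, Σy² = 134.76, Σxy = 429.67
nΣxy − ΣxΣy = 3007.69 − 3000.48 = 7.21
nΣx² − (Σx)² = 9750.79 − 9741.69 = 9.1; nΣy² − (Σy)² = 943.32 − 924.16 = 19.16
r = 7.21 / √(9.1 × 19.16) = 7.21 / 13.2044 ≈ 0.5460

0.5460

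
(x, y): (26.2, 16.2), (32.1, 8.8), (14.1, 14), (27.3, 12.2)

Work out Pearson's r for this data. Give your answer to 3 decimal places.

n = 4, Σx = 99.7, Σy = 51.2, Σx² = 2660.95, Σy² = 684.72, Σxy = 1237.38
nΣxy − ΣxΣy = 4949.52 − 5104.64 = -155.12
nΣx² − (Σx)² = 10643.8 − 9940.09 = 703.71; nΣy² − (Σy)² = 2738.88 − 2621.44 = 117.44
r = -155.12 / √(703.71 × 117.44) = -155.12 / 287.4782 ≈ -0.540

-0.540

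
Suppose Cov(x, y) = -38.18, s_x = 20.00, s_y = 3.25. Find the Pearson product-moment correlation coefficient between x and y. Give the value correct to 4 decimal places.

-0.5874

r = Cov(x,y) / (s_x · s_y) = -38.18 / (20.00 × 3.25)
  = -38.18 / 65.0000 ≈ -0.5874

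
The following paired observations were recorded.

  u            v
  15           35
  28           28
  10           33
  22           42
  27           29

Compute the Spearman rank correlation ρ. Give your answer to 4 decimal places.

-0.6000

Rank u: 2, 5, 1, 3, 4
Rank v: 4, 1, 3, 5, 2
d = rank(u) − rank(v): -2, 4, -2, -2, 2; Σd² = 32
ρ = 1 − 6Σd² / [n(n²−1)] = 1 − 6×32 / (5×24) = 1 − 192/120 ≈ -0.6000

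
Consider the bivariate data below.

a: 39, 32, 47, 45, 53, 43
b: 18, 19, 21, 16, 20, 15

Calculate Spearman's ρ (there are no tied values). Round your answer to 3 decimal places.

Rank a: 2, 1, 5, 4, 6, 3
Rank b: 3, 4, 6, 2, 5, 1
d = rank(a) − rank(b): -1, -3, -1, 2, 1, 2; Σd² = 20
ρ = 1 − 6Σd² / [n(n²−1)] = 1 − 6×20 / (6×35) = 1 − 120/210 ≈ 0.429

0.429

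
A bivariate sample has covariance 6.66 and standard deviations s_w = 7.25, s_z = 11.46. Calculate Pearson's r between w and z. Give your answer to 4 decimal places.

0.0802

r = Cov(w,z) / (s_w · s_z) = 6.66 / (7.25 × 11.46)
  = 6.66 / 83.0850 ≈ 0.0802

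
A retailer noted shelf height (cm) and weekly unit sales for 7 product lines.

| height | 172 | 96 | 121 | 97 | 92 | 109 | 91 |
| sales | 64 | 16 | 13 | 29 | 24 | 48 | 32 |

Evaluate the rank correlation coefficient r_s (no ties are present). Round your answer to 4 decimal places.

0.2143

Rank height: 7, 3, 6, 4, 2, 5, 1
Rank sales: 7, 2, 1, 4, 3, 6, 5
d = rank(height) − rank(sales): 0, 1, 5, 0, -1, -1, -4; Σd² = 44
ρ = 1 − 6Σd² / [n(n²−1)] = 1 − 6×44 / (7×48) = 1 − 264/336 ≈ 0.2143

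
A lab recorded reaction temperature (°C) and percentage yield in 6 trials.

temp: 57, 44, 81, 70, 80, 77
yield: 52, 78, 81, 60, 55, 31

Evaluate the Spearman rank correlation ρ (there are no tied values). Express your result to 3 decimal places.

Rank temp: 2, 1, 6, 3, 5, 4
Rank yield: 2, 5, 6, 4, 3, 1
d = rank(temp) − rank(yield): 0, -4, 0, -1, 2, 3; Σd² = 30
ρ = 1 − 6Σd² / [n(n²−1)] = 1 − 6×30 / (6×35) = 1 − 180/210 ≈ 0.143

0.143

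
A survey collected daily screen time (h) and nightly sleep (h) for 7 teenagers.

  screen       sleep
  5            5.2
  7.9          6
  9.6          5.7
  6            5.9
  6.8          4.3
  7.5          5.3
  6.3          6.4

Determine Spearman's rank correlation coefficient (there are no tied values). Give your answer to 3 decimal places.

Rank screen: 1, 6, 7, 2, 4, 5, 3
Rank sleep: 2, 6, 4, 5, 1, 3, 7
d = rank(screen) − rank(sleep): -1, 0, 3, -3, 3, 2, -4; Σd² = 48
ρ = 1 − 6Σd² / [n(n²−1)] = 1 − 6×48 / (7×48) = 1 − 288/336 ≈ 0.143

0.143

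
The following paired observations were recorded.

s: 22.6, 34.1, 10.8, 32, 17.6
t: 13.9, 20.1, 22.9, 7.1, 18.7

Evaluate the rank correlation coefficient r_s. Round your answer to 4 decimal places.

Rank s: 3, 5, 1, 4, 2
Rank t: 2, 4, 5, 1, 3
d = rank(s) − rank(t): 1, 1, -4, 3, -1; Σd² = 28
ρ = 1 − 6Σd² / [n(n²−1)] = 1 − 6×28 / (5×24) = 1 − 168/120 ≈ -0.4000

-0.4000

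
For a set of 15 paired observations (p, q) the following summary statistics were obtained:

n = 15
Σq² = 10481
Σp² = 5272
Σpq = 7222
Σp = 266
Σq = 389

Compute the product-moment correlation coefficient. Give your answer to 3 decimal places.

0.693

r = (nΣpq − ΣpΣq) / √[(nΣp² − (Σp)²)(nΣq² − (Σq)²)]
Numerator: 15×7222 − 266×389 = 4856
Denominator: √[(79080 − 70756)(157215 − 151321)] = √[8324 × 5894] = 7004.4026
r = 4856 / 7004.4026 ≈ 0.693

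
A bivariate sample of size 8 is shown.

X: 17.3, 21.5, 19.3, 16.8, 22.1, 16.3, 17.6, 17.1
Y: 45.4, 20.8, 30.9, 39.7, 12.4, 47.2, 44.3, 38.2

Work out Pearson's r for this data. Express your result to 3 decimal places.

n = 8, ΣX = 148, ΣY = 278.9, ΣX² = 2772.54, ΣY² = 10828.03, ΣXY = 4972.25
nΣXY − ΣXΣY = 39778 − 41277.2 = -1499.2
nΣX² − (ΣX)² = 22180.32 − 21904 = 276.32; nΣY² − (ΣY)² = 86624.24 − 77785.21 = 8839.03
r = -1499.2 / √(276.32 × 8839.03) = -1499.2 / 1562.8182 ≈ -0.959

-0.959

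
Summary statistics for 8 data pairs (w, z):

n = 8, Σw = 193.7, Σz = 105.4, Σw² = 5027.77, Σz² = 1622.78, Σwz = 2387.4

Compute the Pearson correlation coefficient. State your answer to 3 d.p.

-0.585

r = (nΣwz − ΣwΣz) / √[(nΣw² − (Σw)²)(nΣz² − (Σz)²)]
Numerator: 8×2387.4 − 193.7×105.4 = -1316.78
Denominator: √[(40222.16 − 37519.69)(12982.24 − 11109.16)] = √[2702.47 × 1873.08] = 2249.8761
r = -1316.78 / 2249.8761 ≈ -0.585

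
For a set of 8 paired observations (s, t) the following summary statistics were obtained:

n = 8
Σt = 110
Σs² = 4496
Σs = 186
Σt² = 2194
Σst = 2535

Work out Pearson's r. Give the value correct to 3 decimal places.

-0.066

r = (nΣst − ΣsΣt) / √[(nΣs² − (Σs)²)(nΣt² − (Σt)²)]
Numerator: 8×2535 − 186×110 = -180
Denominator: √[(35968 − 34596)(17552 − 12100)] = √[1372 × 5452] = 2734.9852
r = -180 / 2734.9852 ≈ -0.066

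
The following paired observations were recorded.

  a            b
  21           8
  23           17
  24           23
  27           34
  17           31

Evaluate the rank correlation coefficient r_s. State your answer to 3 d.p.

Rank a: 2, 3, 4, 5, 1
Rank b: 1, 2, 3, 5, 4
d = rank(a) − rank(b): 1, 1, 1, 0, -3; Σd² = 12
ρ = 1 − 6Σd² / [n(n²−1)] = 1 − 6×12 / (5×24) = 1 − 72/120 ≈ 0.400

0.400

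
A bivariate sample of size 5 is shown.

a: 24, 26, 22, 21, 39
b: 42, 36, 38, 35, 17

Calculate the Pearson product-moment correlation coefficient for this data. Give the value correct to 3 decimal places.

-0.912

n = 5, Σa = 132, Σb = 168, Σa² = 3698, Σb² = 6018, Σab = 4178
nΣab − ΣaΣb = 20890 − 22176 = -1286
nΣa² − (Σa)² = 18490 − 17424 = 1066; nΣb² − (Σb)² = 30090 − 28224 = 1866
r = -1286 / √(1066 × 1866) = -1286 / 1410.3744 ≈ -0.912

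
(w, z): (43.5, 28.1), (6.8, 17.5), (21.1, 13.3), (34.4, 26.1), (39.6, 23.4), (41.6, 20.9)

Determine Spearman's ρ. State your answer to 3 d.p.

Rank w: 6, 1, 2, 3, 4, 5
Rank z: 6, 2, 1, 5, 4, 3
d = rank(w) − rank(z): 0, -1, 1, -2, 0, 2; Σd² = 10
ρ = 1 − 6Σd² / [n(n²−1)] = 1 − 6×10 / (6×35) = 1 − 60/210 ≈ 0.714

0.714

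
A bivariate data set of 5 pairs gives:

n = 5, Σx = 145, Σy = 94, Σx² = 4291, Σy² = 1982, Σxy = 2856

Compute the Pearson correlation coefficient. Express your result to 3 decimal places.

r = (nΣxy − ΣxΣy) / √[(nΣx² − (Σx)²)(nΣy² − (Σy)²)]
Numerator: 5×2856 − 145×94 = 650
Denominator: √[(21455 − 21025)(9910 − 8836)] = √[430 × 1074] = 679.5734
r = 650 / 679.5734 ≈ 0.956

0.956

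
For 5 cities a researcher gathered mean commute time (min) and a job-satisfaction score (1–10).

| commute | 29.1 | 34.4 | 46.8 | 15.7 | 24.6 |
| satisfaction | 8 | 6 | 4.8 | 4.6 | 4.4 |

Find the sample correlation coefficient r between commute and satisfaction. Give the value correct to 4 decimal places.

0.1003

n = 5, Σx = 150.6, Σy = 27.8, Σx² = 5072.06, Σy² = 163.56, Σxy = 844.3
nΣxy − ΣxΣy = 4221.5 − 4186.68 = 34.82
nΣx² − (Σx)² = 25360.3 − 22680.36 = 2679.94; nΣy² − (Σy)² = 817.8 − 772.84 = 44.96
r = 34.82 / √(2679.94 × 44.96) = 34.82 / 347.1168 ≈ 0.1003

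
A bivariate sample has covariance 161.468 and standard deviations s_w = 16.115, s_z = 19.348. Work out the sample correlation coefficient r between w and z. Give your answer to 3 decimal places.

r = Cov(w,z) / (s_w · s_z) = 161.468 / (16.115 × 19.348)
  = 161.468 / 311.7930 ≈ 0.518

0.518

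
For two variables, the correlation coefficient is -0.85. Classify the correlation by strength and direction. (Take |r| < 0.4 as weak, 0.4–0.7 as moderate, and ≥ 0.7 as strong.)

strong negative

r = -0.85 < 0 so the relationship is negative.
|r| = 0.85, which falls in the strong range.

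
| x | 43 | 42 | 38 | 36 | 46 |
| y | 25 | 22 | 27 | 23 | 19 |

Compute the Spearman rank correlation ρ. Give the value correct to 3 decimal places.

-0.500

Rank x: 4, 3, 2, 1, 5
Rank y: 4, 2, 5, 3, 1
d = rank(x) − rank(y): 0, 1, -3, -2, 4; Σd² = 30
ρ = 1 − 6Σd² / [n(n²−1)] = 1 − 6×30 / (5×24) = 1 − 180/120 ≈ -0.500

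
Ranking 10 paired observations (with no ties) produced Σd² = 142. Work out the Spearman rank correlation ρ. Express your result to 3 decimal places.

ρ = 1 − 6Σd² / [n(n²−1)] = 1 − 6×142 / (10×99)
  = 1 − 852/990 = 1 − 0.8606 ≈ 0.139

0.139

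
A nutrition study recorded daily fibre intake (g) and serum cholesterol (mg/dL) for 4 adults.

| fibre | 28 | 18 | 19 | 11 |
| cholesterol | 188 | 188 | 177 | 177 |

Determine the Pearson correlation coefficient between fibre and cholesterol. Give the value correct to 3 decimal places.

n = 4, Σx = 76, Σy = 730, Σx² = 1590, Σy² = 133346, Σxy = 13958
nΣxy − ΣxΣy = 55832 − 55480 = 352
nΣx² − (Σx)² = 6360 − 5776 = 584; nΣy² − (Σy)² = 533384 − 532900 = 484
r = 352 / √(584 × 484) = 352 / 531.6540 ≈ 0.662

0.662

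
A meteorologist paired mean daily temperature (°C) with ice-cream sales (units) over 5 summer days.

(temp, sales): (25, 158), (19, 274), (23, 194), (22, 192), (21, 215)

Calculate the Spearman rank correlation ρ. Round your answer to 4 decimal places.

-0.9000

Rank temp: 5, 1, 4, 3, 2
Rank sales: 1, 5, 3, 2, 4
d = rank(temp) − rank(sales): 4, -4, 1, 1, -2; Σd² = 38
ρ = 1 − 6Σd² / [n(n²−1)] = 1 − 6×38 / (5×24) = 1 − 228/120 ≈ -0.9000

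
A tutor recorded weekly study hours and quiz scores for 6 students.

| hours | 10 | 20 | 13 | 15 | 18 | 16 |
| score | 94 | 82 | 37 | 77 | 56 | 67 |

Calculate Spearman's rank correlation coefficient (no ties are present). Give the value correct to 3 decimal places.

-0.086

Rank hours: 1, 6, 2, 3, 5, 4
Rank score: 6, 5, 1, 4, 2, 3
d = rank(hours) − rank(score): -5, 1, 1, -1, 3, 1; Σd² = 38
ρ = 1 − 6Σd² / [n(n²−1)] = 1 − 6×38 / (6×35) = 1 − 228/210 ≈ -0.086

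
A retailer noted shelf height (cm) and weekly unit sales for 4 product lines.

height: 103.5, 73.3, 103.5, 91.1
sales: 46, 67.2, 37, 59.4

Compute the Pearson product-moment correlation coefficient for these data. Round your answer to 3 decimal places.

n = 4, Σx = 371.4, Σy = 209.6, Σx² = 35096.6, Σy² = 11529.2, Σxy = 18927.6
nΣxy − ΣxΣy = 75710.4 − 77845.44 = -2135.04
nΣx² − (Σx)² = 140386.4 − 137937.96 = 2448.44; nΣy² − (Σy)² = 46116.8 − 43932.16 = 2184.64
r = -2135.04 / √(2448.44 × 2184.64) = -2135.04 / 2312.7819 ≈ -0.923

-0.923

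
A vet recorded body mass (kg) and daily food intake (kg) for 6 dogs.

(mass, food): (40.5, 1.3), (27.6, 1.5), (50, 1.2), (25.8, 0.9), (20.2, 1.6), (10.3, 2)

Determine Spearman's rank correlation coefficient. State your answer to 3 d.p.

-0.657

Rank mass: 5, 4, 6, 3, 2, 1
Rank food: 3, 4, 2, 1, 5, 6
d = rank(mass) − rank(food): 2, 0, 4, 2, -3, -5; Σd² = 58
ρ = 1 − 6Σd² / [n(n²−1)] = 1 − 6×58 / (6×35) = 1 − 348/210 ≈ -0.657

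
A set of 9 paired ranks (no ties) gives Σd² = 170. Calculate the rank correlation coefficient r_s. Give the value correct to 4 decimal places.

-0.4167

ρ = 1 − 6Σd² / [n(n²−1)] = 1 − 6×170 / (9×80)
  = 1 − 1020/720 = 1 − 1.41667 ≈ -0.4167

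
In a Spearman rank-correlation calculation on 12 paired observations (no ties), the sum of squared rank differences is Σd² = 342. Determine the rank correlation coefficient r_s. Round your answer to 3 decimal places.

-0.196

ρ = 1 − 6Σd² / [n(n²−1)] = 1 − 6×342 / (12×143)
  = 1 − 2052/1716 = 1 − 1.1958 ≈ -0.196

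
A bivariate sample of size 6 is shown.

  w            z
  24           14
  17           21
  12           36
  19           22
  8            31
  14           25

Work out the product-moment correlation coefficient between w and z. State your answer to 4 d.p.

-0.8857

n = 6, Σw = 94, Σz = 149, Σw² = 1630, Σz² = 4003, Σwz = 2141
nΣwz − ΣwΣz = 12846 − 14006 = -1160
nΣw² − (Σw)² = 9780 − 8836 = 944; nΣz² − (Σz)² = 24018 − 22201 = 1817
r = -1160 / √(944 × 1817) = -1160 / 1309.6748 ≈ -0.8857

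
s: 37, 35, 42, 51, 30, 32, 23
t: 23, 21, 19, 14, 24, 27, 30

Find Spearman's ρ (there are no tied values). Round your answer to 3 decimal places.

Rank s: 5, 4, 6, 7, 2, 3, 1
Rank t: 4, 3, 2, 1, 5, 6, 7
d = rank(s) − rank(t): 1, 1, 4, 6, -3, -3, -6; Σd² = 108
ρ = 1 − 6Σd² / [n(n²−1)] = 1 − 6×108 / (7×48) = 1 − 648/336 ≈ -0.929

-0.929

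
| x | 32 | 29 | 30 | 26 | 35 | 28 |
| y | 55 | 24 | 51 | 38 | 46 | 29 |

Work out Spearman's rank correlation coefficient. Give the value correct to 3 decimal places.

Rank x: 5, 3, 4, 1, 6, 2
Rank y: 6, 1, 5, 3, 4, 2
d = rank(x) − rank(y): -1, 2, -1, -2, 2, 0; Σd² = 14
ρ = 1 − 6Σd² / [n(n²−1)] = 1 − 6×14 / (6×35) = 1 − 84/210 ≈ 0.600

0.600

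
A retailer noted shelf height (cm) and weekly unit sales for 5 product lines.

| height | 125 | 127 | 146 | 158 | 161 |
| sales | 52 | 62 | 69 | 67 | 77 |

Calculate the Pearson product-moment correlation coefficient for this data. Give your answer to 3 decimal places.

0.866

n = 5, Σx = 717, Σy = 327, Σx² = 103955, Σy² = 21727, Σxy = 47431
nΣxy − ΣxΣy = 237155 − 234459 = 2696
nΣx² − (Σx)² = 519775 − 514089 = 5686; nΣy² − (Σy)² = 108635 − 106929 = 1706
r = 2696 / √(5686 × 1706) = 2696 / 3114.5330 ≈ 0.866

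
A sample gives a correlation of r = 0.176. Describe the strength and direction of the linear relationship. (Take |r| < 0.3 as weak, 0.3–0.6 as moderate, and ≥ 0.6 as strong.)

weak positive

r = 0.176 > 0 so the relationship is positive.
|r| = 0.176, which falls in the weak range.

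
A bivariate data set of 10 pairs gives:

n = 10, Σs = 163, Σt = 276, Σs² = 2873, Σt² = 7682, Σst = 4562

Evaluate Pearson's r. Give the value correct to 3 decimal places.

0.536

r = (nΣst − ΣsΣt) / √[(nΣs² − (Σs)²)(nΣt² − (Σt)²)]
Numerator: 10×4562 − 163×276 = 632
Denominator: √[(28730 − 26569)(76820 − 76176)] = √[2161 × 644] = 1179.6966
r = 632 / 1179.6966 ≈ 0.536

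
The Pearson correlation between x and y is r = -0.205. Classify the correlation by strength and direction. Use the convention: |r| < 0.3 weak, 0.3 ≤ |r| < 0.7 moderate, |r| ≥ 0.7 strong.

weak negative

r = -0.205 < 0 so the relationship is negative.
|r| = 0.205, which falls in the weak range.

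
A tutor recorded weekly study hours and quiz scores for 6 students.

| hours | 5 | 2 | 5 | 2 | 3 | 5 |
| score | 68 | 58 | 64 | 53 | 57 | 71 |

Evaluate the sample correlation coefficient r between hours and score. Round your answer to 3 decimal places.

n = 6, Σx = 22, Σy = 371, Σx² = 92, Σy² = 23183, Σxy = 1408
nΣxy − ΣxΣy = 8448 − 8162 = 286
nΣx² − (Σx)² = 552 − 484 = 68; nΣy² − (Σy)² = 139098 − 137641 = 1457
r = 286 / √(68 × 1457) = 286 / 314.7634 ≈ 0.909

0.909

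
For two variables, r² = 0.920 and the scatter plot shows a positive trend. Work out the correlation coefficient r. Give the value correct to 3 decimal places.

|r| = √0.920 = 0.959
The association is positive, so r = 0.959.

0.959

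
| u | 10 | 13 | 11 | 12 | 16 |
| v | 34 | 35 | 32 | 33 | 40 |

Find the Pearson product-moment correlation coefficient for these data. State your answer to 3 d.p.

n = 5, Σu = 62, Σv = 174, Σu² = 790, Σv² = 6094, Σuv = 2183
nΣuv − ΣuΣv = 10915 − 10788 = 127
nΣu² − (Σu)² = 3950 − 3844 = 106; nΣv² − (Σv)² = 30470 − 30276 = 194
r = 127 / √(106 × 194) = 127 / 143.4015 ≈ 0.886

0.886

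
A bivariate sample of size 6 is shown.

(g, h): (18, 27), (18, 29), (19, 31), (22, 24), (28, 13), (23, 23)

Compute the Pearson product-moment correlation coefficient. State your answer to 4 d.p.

n = 6, Σg = 128, Σh = 147, Σg² = 2806, Σh² = 3805, Σgh = 3018
nΣgh − ΣgΣh = 18108 − 18816 = -708
nΣg² − (Σg)² = 16836 − 16384 = 452; nΣh² − (Σh)² = 22830 − 21609 = 1221
r = -708 / √(452 × 1221) = -708 / 742.8943 ≈ -0.9530

-0.9530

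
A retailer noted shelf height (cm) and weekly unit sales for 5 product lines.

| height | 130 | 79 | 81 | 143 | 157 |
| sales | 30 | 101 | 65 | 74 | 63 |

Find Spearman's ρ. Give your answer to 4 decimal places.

-0.5000

Rank height: 3, 1, 2, 4, 5
Rank sales: 1, 5, 3, 4, 2
d = rank(height) − rank(sales): 2, -4, -1, 0, 3; Σd² = 30
ρ = 1 − 6Σd² / [n(n²−1)] = 1 − 6×30 / (5×24) = 1 − 180/120 ≈ -0.5000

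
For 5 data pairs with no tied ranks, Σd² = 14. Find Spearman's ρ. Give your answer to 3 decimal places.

0.300

ρ = 1 − 6Σd² / [n(n²−1)] = 1 − 6×14 / (5×24)
  = 1 − 84/120 = 1 − 0.7000 ≈ 0.300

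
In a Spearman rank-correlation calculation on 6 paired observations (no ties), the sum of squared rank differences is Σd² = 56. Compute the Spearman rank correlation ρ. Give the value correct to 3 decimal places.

-0.600

ρ = 1 − 6Σd² / [n(n²−1)] = 1 − 6×56 / (6×35)
  = 1 − 336/210 = 1 − 1.6000 ≈ -0.600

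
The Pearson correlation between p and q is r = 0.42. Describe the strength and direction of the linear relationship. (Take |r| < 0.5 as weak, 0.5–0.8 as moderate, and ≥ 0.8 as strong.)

r = 0.42 > 0 so the relationship is positive.
|r| = 0.42, which falls in the weak range.

weak positive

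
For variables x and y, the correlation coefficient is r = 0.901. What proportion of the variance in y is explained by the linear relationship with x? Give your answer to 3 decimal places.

r² = (0.901)² = 0.812

0.812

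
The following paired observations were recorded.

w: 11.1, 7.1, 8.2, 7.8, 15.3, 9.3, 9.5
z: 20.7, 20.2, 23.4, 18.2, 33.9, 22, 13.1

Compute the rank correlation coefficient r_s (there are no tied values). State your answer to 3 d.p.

Rank w: 6, 1, 3, 2, 7, 4, 5
Rank z: 4, 3, 6, 2, 7, 5, 1
d = rank(w) − rank(z): 2, -2, -3, 0, 0, -1, 4; Σd² = 34
ρ = 1 − 6Σd² / [n(n²−1)] = 1 − 6×34 / (7×48) = 1 − 204/336 ≈ 0.393

0.393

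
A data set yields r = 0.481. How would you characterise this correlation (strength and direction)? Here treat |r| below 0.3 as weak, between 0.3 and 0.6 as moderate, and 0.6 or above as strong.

r = 0.481 > 0 so the relationship is positive.
|r| = 0.481, which falls in the moderate range.

moderate positive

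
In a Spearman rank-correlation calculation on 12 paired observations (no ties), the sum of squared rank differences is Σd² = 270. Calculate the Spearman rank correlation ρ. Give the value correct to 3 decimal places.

ρ = 1 − 6Σd² / [n(n²−1)] = 1 − 6×270 / (12×143)
  = 1 − 1620/1716 = 1 − 0.9441 ≈ 0.056

0.056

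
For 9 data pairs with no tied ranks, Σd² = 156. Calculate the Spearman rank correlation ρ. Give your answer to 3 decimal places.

ρ = 1 − 6Σd² / [n(n²−1)] = 1 − 6×156 / (9×80)
  = 1 − 936/720 = 1 − 1.3000 ≈ -0.300

-0.300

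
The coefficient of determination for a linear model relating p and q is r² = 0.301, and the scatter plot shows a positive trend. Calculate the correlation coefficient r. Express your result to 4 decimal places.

|r| = √0.301 = 0.5486
The association is positive, so r = 0.5486.

0.5486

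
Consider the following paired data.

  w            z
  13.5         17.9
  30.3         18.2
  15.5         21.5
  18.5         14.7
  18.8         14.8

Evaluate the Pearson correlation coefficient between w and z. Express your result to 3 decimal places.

-0.085

n = 5, Σw = 96.6, Σz = 87.1, Σw² = 2036.28, Σz² = 1549.03, Σwz = 1676.55
nΣwz − ΣwΣz = 8382.75 − 8413.86 = -31.11
nΣw² − (Σw)² = 10181.4 − 9331.56 = 849.84; nΣz² − (Σz)² = 7745.15 − 7586.41 = 158.74
r = -31.11 / √(849.84 × 158.74) = -31.11 / 367.2923 ≈ -0.085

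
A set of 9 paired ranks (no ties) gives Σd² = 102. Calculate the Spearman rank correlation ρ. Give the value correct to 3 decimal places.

ρ = 1 − 6Σd² / [n(n²−1)] = 1 − 6×102 / (9×80)
  = 1 − 612/720 = 1 − 0.8500 ≈ 0.150

0.150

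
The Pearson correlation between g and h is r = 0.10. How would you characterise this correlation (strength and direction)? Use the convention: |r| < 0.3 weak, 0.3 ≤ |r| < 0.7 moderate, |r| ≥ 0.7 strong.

weak positive

r = 0.10 > 0 so the relationship is positive.
|r| = 0.10, which falls in the weak range.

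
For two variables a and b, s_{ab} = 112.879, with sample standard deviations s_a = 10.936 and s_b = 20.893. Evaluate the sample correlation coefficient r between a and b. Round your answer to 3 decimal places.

0.494

r = Cov(a,b) / (s_a · s_b) = 112.879 / (10.936 × 20.893)
  = 112.879 / 228.4858 ≈ 0.494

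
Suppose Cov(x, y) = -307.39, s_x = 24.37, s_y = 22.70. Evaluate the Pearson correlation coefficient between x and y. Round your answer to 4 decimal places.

-0.5557

r = Cov(x,y) / (s_x · s_y) = -307.39 / (24.37 × 22.70)
  = -307.39 / 553.1990 ≈ -0.5557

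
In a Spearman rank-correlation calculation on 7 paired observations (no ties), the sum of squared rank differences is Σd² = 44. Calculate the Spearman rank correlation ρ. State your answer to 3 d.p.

0.214

ρ = 1 − 6Σd² / [n(n²−1)] = 1 − 6×44 / (7×48)
  = 1 − 264/336 = 1 − 0.7857 ≈ 0.214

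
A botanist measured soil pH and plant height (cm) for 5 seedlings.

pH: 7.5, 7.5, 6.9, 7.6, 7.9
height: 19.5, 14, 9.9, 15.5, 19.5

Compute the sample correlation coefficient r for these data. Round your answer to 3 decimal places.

n = 5, Σx = 37.4, Σy = 78.4, Σx² = 280.28, Σy² = 1294.76, Σxy = 591.41
nΣxy − ΣxΣy = 2957.05 − 2932.16 = 24.89
nΣx² − (Σx)² = 1401.4 − 1398.76 = 2.64; nΣy² − (Σy)² = 6473.8 − 6146.56 = 327.24
r = 24.89 / √(2.64 × 327.24) = 24.89 / 29.3924 ≈ 0.847

0.847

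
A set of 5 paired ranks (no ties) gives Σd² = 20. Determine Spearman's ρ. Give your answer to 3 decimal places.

0.000

ρ = 1 − 6Σd² / [n(n²−1)] = 1 − 6×20 / (5×24)
  = 1 − 120/120 = 1 − 1.0000 ≈ 0.000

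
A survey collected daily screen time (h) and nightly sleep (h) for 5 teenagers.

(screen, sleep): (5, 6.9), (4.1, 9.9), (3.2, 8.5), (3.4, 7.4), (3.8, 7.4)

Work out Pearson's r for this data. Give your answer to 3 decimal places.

-0.241

n = 5, Σx = 19.5, Σy = 40.1, Σx² = 78.05, Σy² = 327.39, Σxy = 155.57
nΣxy − ΣxΣy = 777.85 − 781.95 = -4.1
nΣx² − (Σx)² = 390.25 − 380.25 = 10; nΣy² − (Σy)² = 1636.95 − 1608.01 = 28.94
r = -4.1 / √(10 × 28.94) = -4.1 / 17.0118 ≈ -0.241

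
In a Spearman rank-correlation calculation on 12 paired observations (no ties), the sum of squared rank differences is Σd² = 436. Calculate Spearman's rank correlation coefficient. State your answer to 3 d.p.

ρ = 1 − 6Σd² / [n(n²−1)] = 1 − 6×436 / (12×143)
  = 1 − 2616/1716 = 1 − 1.5245 ≈ -0.524

-0.524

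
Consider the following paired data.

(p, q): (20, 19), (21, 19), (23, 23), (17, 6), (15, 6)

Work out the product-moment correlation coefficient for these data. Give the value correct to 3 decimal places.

n = 5, Σp = 96, Σq = 73, Σp² = 1884, Σq² = 1323, Σpq = 1500
nΣpq − ΣpΣq = 7500 − 7008 = 492
nΣp² − (Σp)² = 9420 − 9216 = 204; nΣq² − (Σq)² = 6615 − 5329 = 1286
r = 492 / √(204 × 1286) = 492 / 512.1953 ≈ 0.961

0.961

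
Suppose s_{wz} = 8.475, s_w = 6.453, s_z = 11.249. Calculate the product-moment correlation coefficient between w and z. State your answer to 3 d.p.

r = Cov(w,z) / (s_w · s_z) = 8.475 / (6.453 × 11.249)
  = 8.475 / 72.5898 ≈ 0.117

0.117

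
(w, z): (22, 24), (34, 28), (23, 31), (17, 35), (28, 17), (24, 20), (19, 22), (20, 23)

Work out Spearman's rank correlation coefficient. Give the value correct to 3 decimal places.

Rank w: 4, 8, 5, 1, 7, 6, 2, 3
Rank z: 5, 6, 7, 8, 1, 2, 3, 4
d = rank(w) − rank(z): -1, 2, -2, -7, 6, 4, -1, -1; Σd² = 112
ρ = 1 − 6Σd² / [n(n²−1)] = 1 − 6×112 / (8×63) = 1 − 672/504 ≈ -0.333

-0.333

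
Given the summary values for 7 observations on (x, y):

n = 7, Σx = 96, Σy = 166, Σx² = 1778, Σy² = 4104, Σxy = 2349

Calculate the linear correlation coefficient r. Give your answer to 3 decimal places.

r = (nΣxy − ΣxΣy) / √[(nΣx² − (Σx)²)(nΣy² − (Σy)²)]
Numerator: 7×2349 − 96×166 = 507
Denominator: √[(12446 − 9216)(28728 − 27556)] = √[3230 × 1172] = 1945.6516
r = 507 / 1945.6516 ≈ 0.261

0.261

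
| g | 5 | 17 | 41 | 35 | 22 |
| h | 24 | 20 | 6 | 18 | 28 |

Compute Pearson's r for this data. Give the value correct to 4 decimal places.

n = 5, Σg = 120, Σh = 96, Σg² = 3704, Σh² = 2120, Σgh = 1952
nΣgh − ΣgΣh = 9760 − 11520 = -1760
nΣg² − (Σg)² = 18520 − 14400 = 4120; nΣh² − (Σh)² = 10600 − 9216 = 1384
r = -1760 / √(4120 × 1384) = -1760 / 2387.9028 ≈ -0.7370

-0.7370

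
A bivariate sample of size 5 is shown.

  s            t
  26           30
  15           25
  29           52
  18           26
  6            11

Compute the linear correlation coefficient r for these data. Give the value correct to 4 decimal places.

0.9030

n = 5, Σs = 94, Σt = 144, Σs² = 2102, Σt² = 5026, Σst = 3197
nΣst − ΣsΣt = 15985 − 13536 = 2449
nΣs² − (Σs)² = 10510 − 8836 = 1674; nΣt² − (Σt)² = 25130 − 20736 = 4394
r = 2449 / √(1674 × 4394) = 2449 / 2712.1128 ≈ 0.9030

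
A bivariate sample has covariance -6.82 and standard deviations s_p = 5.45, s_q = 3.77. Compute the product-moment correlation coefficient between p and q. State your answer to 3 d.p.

r = Cov(p,q) / (s_p · s_q) = -6.82 / (5.45 × 3.77)
  = -6.82 / 20.5465 ≈ -0.332

-0.332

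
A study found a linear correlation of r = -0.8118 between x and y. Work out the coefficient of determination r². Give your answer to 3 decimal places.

r² = (-0.8118)² = 0.659

0.659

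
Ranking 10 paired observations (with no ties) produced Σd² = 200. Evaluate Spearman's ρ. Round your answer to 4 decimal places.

-0.2121

ρ = 1 − 6Σd² / [n(n²−1)] = 1 − 6×200 / (10×99)
  = 1 − 1200/990 = 1 − 1.21212 ≈ -0.2121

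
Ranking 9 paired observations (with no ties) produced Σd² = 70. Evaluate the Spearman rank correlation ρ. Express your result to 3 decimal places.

0.417

ρ = 1 − 6Σd² / [n(n²−1)] = 1 − 6×70 / (9×80)
  = 1 − 420/720 = 1 − 0.5833 ≈ 0.417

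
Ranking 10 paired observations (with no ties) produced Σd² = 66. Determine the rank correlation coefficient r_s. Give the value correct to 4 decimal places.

ρ = 1 − 6Σd² / [n(n²−1)] = 1 − 6×66 / (10×99)
  = 1 − 396/990 = 1 − 0.40000 ≈ 0.6000

0.6000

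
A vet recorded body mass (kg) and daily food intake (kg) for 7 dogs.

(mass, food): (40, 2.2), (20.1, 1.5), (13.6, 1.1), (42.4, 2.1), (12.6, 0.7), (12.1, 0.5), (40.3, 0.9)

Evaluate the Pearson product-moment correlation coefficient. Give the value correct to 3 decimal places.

n = 7, Σx = 181.1, Σy = 9, Σx² = 5915.99, Σy² = 14.26, Σxy = 273.29
nΣxy − ΣxΣy = 1913.03 − 1629.9 = 283.13
nΣx² − (Σx)² = 41411.93 − 32797.21 = 8614.72; nΣy² − (Σy)² = 99.82 − 81 = 18.82
r = 283.13 / √(8614.72 × 18.82) = 283.13 / 402.6525 ≈ 0.703

0.703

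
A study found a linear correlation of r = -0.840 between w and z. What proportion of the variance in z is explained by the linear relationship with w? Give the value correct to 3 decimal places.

r² = (-0.840)² = 0.706

0.706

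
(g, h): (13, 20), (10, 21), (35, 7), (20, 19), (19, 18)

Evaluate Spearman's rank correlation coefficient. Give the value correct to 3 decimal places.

Rank g: 2, 1, 5, 4, 3
Rank h: 4, 5, 1, 3, 2
d = rank(g) − rank(h): -2, -4, 4, 1, 1; Σd² = 38
ρ = 1 − 6Σd² / [n(n²−1)] = 1 − 6×38 / (5×24) = 1 − 228/120 ≈ -0.900

-0.900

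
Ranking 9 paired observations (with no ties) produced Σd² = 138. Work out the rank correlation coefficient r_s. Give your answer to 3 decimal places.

-0.150

ρ = 1 − 6Σd² / [n(n²−1)] = 1 − 6×138 / (9×80)
  = 1 − 828/720 = 1 − 1.1500 ≈ -0.150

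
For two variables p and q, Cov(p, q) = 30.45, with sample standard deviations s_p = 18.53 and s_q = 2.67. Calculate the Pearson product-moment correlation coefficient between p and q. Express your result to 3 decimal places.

r = Cov(p,q) / (s_p · s_q) = 30.45 / (18.53 × 2.67)
  = 30.45 / 49.4751 ≈ 0.615

0.615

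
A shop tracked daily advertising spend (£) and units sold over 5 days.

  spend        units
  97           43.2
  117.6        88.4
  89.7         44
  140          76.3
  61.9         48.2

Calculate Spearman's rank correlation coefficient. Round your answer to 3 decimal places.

Rank spend: 3, 4, 2, 5, 1
Rank units: 1, 5, 2, 4, 3
d = rank(spend) − rank(units): 2, -1, 0, 1, -2; Σd² = 10
ρ = 1 − 6Σd² / [n(n²−1)] = 1 − 6×10 / (5×24) = 1 − 60/120 ≈ 0.500

0.500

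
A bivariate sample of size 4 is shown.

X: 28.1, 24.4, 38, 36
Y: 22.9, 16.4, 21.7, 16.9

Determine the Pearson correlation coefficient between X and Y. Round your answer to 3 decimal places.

0.205

n = 4, ΣX = 126.5, ΣY = 77.9, ΣX² = 4124.97, ΣY² = 1549.87, ΣXY = 2476.65
nΣXY − ΣXΣY = 9906.6 − 9854.35 = 52.25
nΣX² − (ΣX)² = 16499.88 − 16002.25 = 497.63; nΣY² − (ΣY)² = 6199.48 − 6068.41 = 131.07
r = 52.25 / √(497.63 × 131.07) = 52.25 / 255.3906 ≈ 0.205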